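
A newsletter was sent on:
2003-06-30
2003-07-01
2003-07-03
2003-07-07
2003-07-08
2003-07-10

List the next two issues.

Every event lands on a Monday or Tuesday or Thursday (gaps cycle 1, 2, 4, 1, 2).
So the schedule is: every Monday, Tuesday and Thursday.
The following Monday is 2003-07-14.
Next Tuesday: 2003-07-15.

2003-07-14, 2003-07-15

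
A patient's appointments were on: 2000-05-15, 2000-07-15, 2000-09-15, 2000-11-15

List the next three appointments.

2001-01-15, 2001-03-15, 2001-05-15

Gaps: 61, 62, 61 days — not constant. Every event is on the 15th of the month.
Pattern: the 15th of every 2 months.
Next: January 2001 → 2001-01-15.
Next: March 2001 → 2001-03-15.
May 2001: 2001-05-15.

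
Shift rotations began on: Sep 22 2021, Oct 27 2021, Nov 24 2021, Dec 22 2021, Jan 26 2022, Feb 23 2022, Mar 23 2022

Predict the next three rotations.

Apr 27 2022, May 25 2022, Jun 22 2022

These are Wednesdays at 28- or 35-day spacing (35, 28, 28, 35, 28, 28).
The pattern: 4th Wednesday of the month.
April 2022 — 4th Wednesday is Apr 27 2022.
May 2022 — 4th Wednesday is May 25 2022.
June 2022 — 4th Wednesday is Jun 22 2022.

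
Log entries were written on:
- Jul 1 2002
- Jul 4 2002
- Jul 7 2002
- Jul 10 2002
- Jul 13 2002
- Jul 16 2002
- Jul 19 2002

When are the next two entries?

Gaps between consecutive events: 3, 3, 3, 3, 3, 3 days — a constant 3-day interval.
Jul 19 2002 + 3 days = Jul 22 2002.
Jul 22 2002 + 3 days = Jul 25 2002.

Jul 22 2002, Jul 25 2002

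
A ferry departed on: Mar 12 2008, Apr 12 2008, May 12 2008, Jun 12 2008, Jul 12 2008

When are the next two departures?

Gaps: 31, 30, 31, 30 days — not constant. Every event is on the 12th of the month.
Pattern: the 12th of each month.
Next: August 2008 → Aug 12 2008.
September 2008: Sep 12 2008.

Aug 12 2008, Sep 12 2008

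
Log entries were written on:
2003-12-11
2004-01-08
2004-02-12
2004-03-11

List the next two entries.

These are Thursdays at 28- or 35-day spacing (28, 35, 28).
The pattern: 2nd Thursday of the month.
2nd Thursday of April 2004: 2004-04-08.
May 2004 — 2nd Thursday is 2004-05-13.

2004-04-08, 2004-05-13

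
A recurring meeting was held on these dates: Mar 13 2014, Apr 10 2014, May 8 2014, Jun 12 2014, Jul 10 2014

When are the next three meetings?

Aug 14 2014, Sep 11 2014, Oct 9 2014

All dates are Thursdays, 28, 28, 35, 28 days apart.
Specifically, the 2nd Thursday of each month.
August 2014 — 2nd Thursday is Aug 14 2014.
2nd Thursday of September 2014: Sep 11 2014.
2nd Thursday of October 2014: Oct 9 2014.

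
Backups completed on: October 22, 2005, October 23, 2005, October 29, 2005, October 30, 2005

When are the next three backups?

November 5, 2005; November 6, 2005; November 12, 2005

Gaps: 1, 6, 1 days — not constant, but cyclic with period 2.
The events fall on every Saturday and Sunday.
The following Saturday is November 5, 2005.
Next Sunday: November 6, 2005.
The following Saturday is November 12, 2005.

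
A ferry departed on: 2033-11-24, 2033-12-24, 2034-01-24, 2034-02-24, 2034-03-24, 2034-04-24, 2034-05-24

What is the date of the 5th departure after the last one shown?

Gaps: 30, 31, 31, 28, 31, 30 days — not constant. Every event is on the 24th of the month.
Pattern: the 24th of each month.
Next: June 2034 → 2034-06-24.
Next: July 2034 → 2034-07-24.
Next: August 2034 → 2034-08-24.
Next: September 2034 → 2034-09-24.
Next: October 2034 → 2034-10-24.

2034-10-24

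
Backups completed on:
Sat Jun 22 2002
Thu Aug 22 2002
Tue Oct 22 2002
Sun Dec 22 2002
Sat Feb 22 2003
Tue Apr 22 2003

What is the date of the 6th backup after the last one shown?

Thu Apr 22 2004

The day-of-month is always 22 (61, 61, 61, 62, 59 days between events).
So this recurs on the 22nd of every 2 months.
June 2003: Sun Jun 22 2003.
August 2003: Fri Aug 22 2003.
October 2003: Wed Oct 22 2003.
Next: December 2003 → Mon Dec 22 2003.
February 2004: Sun Feb 22 2004.
April 2004: Thu Apr 22 2004.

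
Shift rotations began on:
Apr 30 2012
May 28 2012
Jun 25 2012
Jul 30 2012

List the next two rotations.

All Mondays; the gaps (28, 28, 35) vary with month length.
This is the last Monday of each month.
August 2012 ends with Monday Aug 27 2012.
September 2012 ends with Monday Sep 24 2012.

Aug 27 2012, Sep 24 2012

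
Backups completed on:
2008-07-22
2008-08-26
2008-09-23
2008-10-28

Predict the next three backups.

2008-11-25, 2008-12-23, 2009-01-27

Gaps: 35, 28, 35 days — a mix of 28 and 35. Every date is a Tuesday.
Each is the 4th Tuesday of its month.
4th Tuesday of November 2008: 2008-11-25.
4th Tuesday of December 2008: 2008-12-23.
4th Tuesday of January 2009: 2009-01-27.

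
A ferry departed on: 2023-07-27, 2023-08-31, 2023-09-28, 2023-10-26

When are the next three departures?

2023-11-30, 2023-12-28, 2024-01-25

These are Thursdays with 35, 28, 28-day gaps.
Each is the final Thursday of its month — 2023-08-31 is past the 28th, so '4th Thursday' doesn't fit.
November 2023 ends with Thursday 2023-11-30.
December 2023 ends with Thursday 2023-12-28.
January 2024 ends with Thursday 2024-01-25.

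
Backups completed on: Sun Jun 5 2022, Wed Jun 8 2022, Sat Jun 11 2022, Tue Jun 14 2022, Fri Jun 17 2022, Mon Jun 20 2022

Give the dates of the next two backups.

Thu Jun 23 2022, Sun Jun 26 2022

The spacing is 3, 3, 3, 3, 3 days — always 3 days.
Mon Jun 20 2022 + 3 days = Thu Jun 23 2022.
Thu Jun 23 2022 + 3 days = Sun Jun 26 2022.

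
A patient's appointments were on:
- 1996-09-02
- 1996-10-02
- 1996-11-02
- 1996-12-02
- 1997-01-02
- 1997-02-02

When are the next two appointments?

Gaps: 30, 31, 30, 31, 31 days — not constant. Every event is on the 2nd of the month.
Pattern: the 2nd of each month.
March 1997: 1997-03-02.
Next: April 1997 → 1997-04-02.

1997-03-02, 1997-04-02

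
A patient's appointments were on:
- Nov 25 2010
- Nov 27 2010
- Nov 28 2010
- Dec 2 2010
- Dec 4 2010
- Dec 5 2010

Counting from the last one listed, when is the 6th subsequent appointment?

Dec 19 2010

Every event lands on a Thursday or Saturday or Sunday (gaps cycle 2, 1, 4, 2, 1).
So the schedule is: every Thursday, Saturday and Sunday.
The following Thursday is Dec 9 2010.
Next Saturday: Dec 11 2010.
Next Sunday: Dec 12 2010.
Next Thursday: Dec 16 2010.
Next Saturday: Dec 18 2010.
The following Sunday is Dec 19 2010.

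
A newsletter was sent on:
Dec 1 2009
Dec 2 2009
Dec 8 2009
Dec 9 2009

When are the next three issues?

Dec 15 2009, Dec 16 2009, Dec 22 2009

Gaps: 1, 6, 1 days — not constant, but cyclic with period 2.
The events fall on every Tuesday and Wednesday.
The following Tuesday is Dec 15 2009.
The following Wednesday is Dec 16 2009.
The following Tuesday is Dec 22 2009.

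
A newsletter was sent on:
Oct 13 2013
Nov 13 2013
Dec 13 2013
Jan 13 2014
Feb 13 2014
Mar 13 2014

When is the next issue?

Gaps: 31, 30, 31, 31, 28 days — not constant. Every event is on the 13th of the month.
Pattern: the 13th of each month.
Next: April 2014 → Apr 13 2014.

Apr 13 2014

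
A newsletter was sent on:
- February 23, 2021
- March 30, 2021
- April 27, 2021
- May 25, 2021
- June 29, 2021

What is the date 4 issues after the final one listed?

Every date is a Tuesday; gaps 35, 28, 28, 35 days.
Each is the last Tuesday of its month (at least one falls on the 29th or later, ruling out '4th Tuesday').
July 2021 ends with Tuesday July 27, 2021.
Last Tuesday of August 2021: August 31, 2021.
Last Tuesday of September 2021: September 28, 2021.
Last Tuesday of October 2021: October 26, 2021.

October 26, 2021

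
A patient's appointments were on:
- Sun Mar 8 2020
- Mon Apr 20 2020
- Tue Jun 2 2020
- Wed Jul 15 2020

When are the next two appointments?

Gaps between consecutive events: 43, 43, 43 days — a constant 43-day interval.
Wed Jul 15 2020 + 43 days = Thu Aug 27 2020.
Thu Aug 27 2020 + 43 days = Fri Oct 9 2020.

Thu Aug 27 2020, Fri Oct 9 2020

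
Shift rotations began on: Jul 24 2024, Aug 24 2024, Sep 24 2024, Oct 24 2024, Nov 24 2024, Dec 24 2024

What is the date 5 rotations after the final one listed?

May 24 2025

Gaps: 31, 31, 30, 31, 30 days — not constant. Every event is on the 24th of the month.
Pattern: the 24th of each month.
Next: January 2025 → Jan 24 2025.
February 2025: Feb 24 2025.
March 2025: Mar 24 2025.
Next: April 2025 → Apr 24 2025.
Next: May 2025 → May 24 2025.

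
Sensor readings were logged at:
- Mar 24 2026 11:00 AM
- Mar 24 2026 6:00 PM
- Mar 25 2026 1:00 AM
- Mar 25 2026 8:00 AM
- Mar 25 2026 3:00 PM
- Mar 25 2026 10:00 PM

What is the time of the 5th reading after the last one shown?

Mar 27 2026 9:00 AM

Gaps: 7, 7, 7, 7, 7 hours — each event is 7 hours after the previous one.
Mar 25 2026 10:00 PM + 7 h = Mar 26 2026 5:00 AM.
Mar 26 2026 5:00 AM + 7 h = Mar 26 2026 12:00 PM.
Mar 26 2026 12:00 PM + 7 h = Mar 26 2026 7:00 PM.
Mar 26 2026 7:00 PM + 7 h = Mar 27 2026 2:00 AM.
Mar 27 2026 2:00 AM + 7 h = Mar 27 2026 9:00 AM.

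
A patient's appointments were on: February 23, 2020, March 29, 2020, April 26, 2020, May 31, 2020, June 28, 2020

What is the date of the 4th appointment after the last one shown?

Every date is a Sunday; gaps 35, 28, 35, 28 days.
Each is the last Sunday of its month (at least one falls on the 29th or later, ruling out '4th Sunday').
Last Sunday of July 2020: July 26, 2020.
Last Sunday of August 2020: August 30, 2020.
Last Sunday of September 2020: September 27, 2020.
Last Sunday of October 2020: October 25, 2020.

October 25, 2020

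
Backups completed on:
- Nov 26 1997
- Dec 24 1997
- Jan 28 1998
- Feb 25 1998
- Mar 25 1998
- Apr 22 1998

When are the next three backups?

May 27 1998, Jun 24 1998, Jul 22 1998

These are Wednesdays at 28- or 35-day spacing (28, 35, 28, 28, 28).
The pattern: 4th Wednesday of the month.
May 1998 — 4th Wednesday is May 27 1998.
June 1998 — 4th Wednesday is Jun 24 1998.
July 1998 — 4th Wednesday is Jul 22 1998.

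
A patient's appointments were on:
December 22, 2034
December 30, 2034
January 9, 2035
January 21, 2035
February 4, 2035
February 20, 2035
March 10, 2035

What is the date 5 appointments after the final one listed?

The spacing grows by 2 each time: 8, 10, 12, 14, 16, 18 days.
Next gap: 20 days. March 10, 2035 + 20 days = March 30, 2035.
Next gap: 22 days. March 30, 2035 + 22 days = April 21, 2035.
Next gap: 24 days. April 21, 2035 + 24 days = May 15, 2035.
Next gap: 26 days. May 15, 2035 + 26 days = June 10, 2035.
Next gap: 28 days. June 10, 2035 + 28 days = July 8, 2035.

July 8, 2035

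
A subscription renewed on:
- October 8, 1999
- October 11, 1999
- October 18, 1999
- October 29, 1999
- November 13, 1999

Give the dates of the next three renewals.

December 2, 1999; December 25, 1999; January 21, 2000

Intervals are 3, 7, 11, 15 days — an arithmetic progression with common difference 4.
Next gap: 19 days. November 13, 1999 + 19 days = December 2, 1999.
Next gap: 23 days. December 2, 1999 + 23 days = December 25, 1999.
Next gap: 27 days. December 25, 1999 + 27 days = January 21, 2000.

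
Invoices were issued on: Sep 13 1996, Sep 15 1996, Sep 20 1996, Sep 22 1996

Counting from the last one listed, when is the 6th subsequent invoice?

Oct 13 1996

The gap pattern 2, 5, 2 repeats every 2 events.
These are the Fridays and Sundays of each week.
Next Friday: Sep 27 1996.
Next Sunday: Sep 29 1996.
Next Friday: Oct 4 1996.
The following Sunday is Oct 6 1996.
The following Friday is Oct 11 1996.
The following Sunday is Oct 13 1996.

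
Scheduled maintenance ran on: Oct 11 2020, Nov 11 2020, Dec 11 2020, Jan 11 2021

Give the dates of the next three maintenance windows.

The day-of-month is always 11 (31, 30, 31 days between events).
So this recurs on the 11th of each month.
February 2021: Feb 11 2021.
Next: March 2021 → Mar 11 2021.
April 2021: Apr 11 2021.

Feb 11 2021, Mar 11 2021, Apr 11 2021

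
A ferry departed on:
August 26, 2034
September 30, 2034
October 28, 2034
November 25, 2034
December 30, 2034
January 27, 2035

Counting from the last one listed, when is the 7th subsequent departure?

August 25, 2035

These are Saturdays with 35, 28, 28, 35, 28-day gaps.
Each is the final Saturday of its month — September 30, 2034 is past the 28th, so '4th Saturday' doesn't fit.
Last Saturday of February 2035: February 24, 2035.
Last Saturday of March 2035: March 31, 2035.
Last Saturday of April 2035: April 28, 2035.
May 2035 ends with Saturday May 26, 2035.
Last Saturday of June 2035: June 30, 2035.
July 2035 ends with Saturday July 28, 2035.
August 2035 ends with Saturday August 25, 2035.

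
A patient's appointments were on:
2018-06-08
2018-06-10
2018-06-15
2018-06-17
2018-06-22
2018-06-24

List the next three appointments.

Gaps: 2, 5, 2, 5, 2 days — not constant, but cyclic with period 2.
The events fall on every Friday and Sunday.
Next Friday: 2018-06-29.
Next Sunday: 2018-07-01.
Next Friday: 2018-07-06.

2018-06-29, 2018-07-01, 2018-07-06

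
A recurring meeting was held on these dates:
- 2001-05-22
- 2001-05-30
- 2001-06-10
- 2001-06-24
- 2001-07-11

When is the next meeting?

Gaps: 8, 11, 14, 17 days — each gap is 3 larger than the previous one.
Next gap: 20 days. 2001-07-11 + 20 days = 2001-07-31.

2001-07-31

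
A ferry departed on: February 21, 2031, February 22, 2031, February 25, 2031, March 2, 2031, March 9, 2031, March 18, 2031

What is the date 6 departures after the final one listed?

June 22, 2031

Intervals are 1, 3, 5, 7, 9 days — an arithmetic progression with common difference 2.
Next gap: 11 days. March 18, 2031 + 11 days = March 29, 2031.
Next gap: 13 days. March 29, 2031 + 13 days = April 11, 2031.
Next gap: 15 days. April 11, 2031 + 15 days = April 26, 2031.
Next gap: 17 days. April 26, 2031 + 17 days = May 13, 2031.
Next gap: 19 days. May 13, 2031 + 19 days = June 1, 2031.
Next gap: 21 days. June 1, 2031 + 21 days = June 22, 2031.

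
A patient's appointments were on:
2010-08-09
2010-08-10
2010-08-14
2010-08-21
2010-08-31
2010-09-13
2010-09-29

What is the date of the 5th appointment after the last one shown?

2011-02-01

Gaps: 1, 4, 7, 10, 13, 16 days — each gap is 3 larger than the previous one.
Next gap: 19 days. 2010-09-29 + 19 days = 2010-10-18.
Next gap: 22 days. 2010-10-18 + 22 days = 2010-11-09.
Next gap: 25 days. 2010-11-09 + 25 days = 2010-12-04.
Next gap: 28 days. 2010-12-04 + 28 days = 2011-01-01.
Next gap: 31 days. 2011-01-01 + 31 days = 2011-02-01.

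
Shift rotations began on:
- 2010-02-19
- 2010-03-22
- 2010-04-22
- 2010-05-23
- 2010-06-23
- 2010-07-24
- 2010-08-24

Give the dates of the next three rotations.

2010-09-24, 2010-10-25, 2010-11-25

Gaps between consecutive events: 31, 31, 31, 31, 31, 31 days — a constant 31-day interval.
2010-08-24 + 31 days = 2010-09-24.
2010-09-24 + 31 days = 2010-10-25.
2010-10-25 + 31 days = 2010-11-25.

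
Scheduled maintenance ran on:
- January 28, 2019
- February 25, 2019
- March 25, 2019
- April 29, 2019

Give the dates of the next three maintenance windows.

May 27, 2019; June 24, 2019; July 29, 2019

Every date is a Monday; gaps 28, 28, 35 days.
Each is the last Monday of its month (at least one falls on the 29th or later, ruling out '4th Monday').
May 2019 ends with Monday May 27, 2019.
June 2019 ends with Monday June 24, 2019.
July 2019 ends with Monday July 29, 2019.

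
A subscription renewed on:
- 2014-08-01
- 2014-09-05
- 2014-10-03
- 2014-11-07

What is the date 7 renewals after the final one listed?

2015-06-05

All dates are Fridays, 35, 28, 35 days apart.
Specifically, the 1st Friday of each month.
December 2014 — 1st Friday is 2014-12-05.
1st Friday of January 2015: 2015-01-02.
1st Friday of February 2015: 2015-02-06.
March 2015 — 1st Friday is 2015-03-06.
1st Friday of April 2015: 2015-04-03.
May 2015 — 1st Friday is 2015-05-01.
June 2015 — 1st Friday is 2015-06-05.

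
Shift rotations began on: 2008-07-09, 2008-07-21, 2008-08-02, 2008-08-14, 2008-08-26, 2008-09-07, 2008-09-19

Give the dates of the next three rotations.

2008-10-01, 2008-10-13, 2008-10-25

Gaps between consecutive events: 12, 12, 12, 12, 12, 12 days — a constant 12-day interval.
2008-09-19 + 12 days = 2008-10-01.
2008-10-01 + 12 days = 2008-10-13.
2008-10-13 + 12 days = 2008-10-25.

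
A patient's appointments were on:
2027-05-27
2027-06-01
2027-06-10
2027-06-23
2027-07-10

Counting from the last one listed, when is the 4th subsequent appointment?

The spacing grows by 4 each time: 5, 9, 13, 17 days.
Next gap: 21 days. 2027-07-10 + 21 days = 2027-07-31.
Next gap: 25 days. 2027-07-31 + 25 days = 2027-08-25.
Next gap: 29 days. 2027-08-25 + 29 days = 2027-09-23.
Next gap: 33 days. 2027-09-23 + 33 days = 2027-10-26.

2027-10-26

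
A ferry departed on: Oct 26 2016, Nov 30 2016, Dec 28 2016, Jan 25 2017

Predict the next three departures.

Feb 22 2017, Mar 29 2017, Apr 26 2017

All Wednesdays; the gaps (35, 28, 28) vary with month length.
This is the last Wednesday of each month.
February 2017 ends with Wednesday Feb 22 2017.
Last Wednesday of March 2017: Mar 29 2017.
Last Wednesday of April 2017: Apr 26 2017.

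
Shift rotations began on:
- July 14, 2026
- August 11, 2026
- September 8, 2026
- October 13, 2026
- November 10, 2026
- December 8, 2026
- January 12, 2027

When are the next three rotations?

These are Tuesdays at 28- or 35-day spacing (28, 28, 35, 28, 28, 35).
The pattern: 2nd Tuesday of the month.
February 2027 — 2nd Tuesday is February 9, 2027.
2nd Tuesday of March 2027: March 9, 2027.
April 2027 — 2nd Tuesday is April 13, 2027.

February 9, 2027; March 9, 2027; April 13, 2027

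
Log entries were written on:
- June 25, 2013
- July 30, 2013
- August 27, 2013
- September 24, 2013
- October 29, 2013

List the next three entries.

All Tuesdays; the gaps (35, 28, 28, 35) vary with month length.
This is the last Tuesday of each month.
Last Tuesday of November 2013: November 26, 2013.
December 2013 ends with Tuesday December 31, 2013.
Last Tuesday of January 2014: January 28, 2014.

November 26, 2013; December 31, 2013; January 28, 2014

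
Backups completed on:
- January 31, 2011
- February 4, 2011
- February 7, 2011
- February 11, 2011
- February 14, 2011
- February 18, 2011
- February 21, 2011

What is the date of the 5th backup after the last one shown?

March 11, 2011

Gaps: 4, 3, 4, 3, 4, 3 days — not constant, but cyclic with period 2.
The events fall on every Monday and Friday.
Next Friday: February 25, 2011.
The following Monday is February 28, 2011.
Next Friday: March 4, 2011.
Next Monday: March 7, 2011.
Next Friday: March 11, 2011.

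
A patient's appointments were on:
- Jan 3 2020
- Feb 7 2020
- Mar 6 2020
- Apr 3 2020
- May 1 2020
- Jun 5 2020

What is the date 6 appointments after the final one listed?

All dates are Fridays, 35, 28, 28, 28, 35 days apart.
Specifically, the 1st Friday of each month.
1st Friday of July 2020: Jul 3 2020.
August 2020 — 1st Friday is Aug 7 2020.
1st Friday of September 2020: Sep 4 2020.
October 2020 — 1st Friday is Oct 2 2020.
1st Friday of November 2020: Nov 6 2020.
1st Friday of December 2020: Dec 4 2020.

Dec 4 2020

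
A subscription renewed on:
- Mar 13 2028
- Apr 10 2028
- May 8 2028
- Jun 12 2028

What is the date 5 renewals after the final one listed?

Gaps: 28, 28, 35 days — a mix of 28 and 35. Every date is a Monday.
Each is the 2nd Monday of its month.
July 2028 — 2nd Monday is Jul 10 2028.
August 2028 — 2nd Monday is Aug 14 2028.
September 2028 — 2nd Monday is Sep 11 2028.
October 2028 — 2nd Monday is Oct 9 2028.
2nd Monday of November 2028: Nov 13 2028.

Nov 13 2028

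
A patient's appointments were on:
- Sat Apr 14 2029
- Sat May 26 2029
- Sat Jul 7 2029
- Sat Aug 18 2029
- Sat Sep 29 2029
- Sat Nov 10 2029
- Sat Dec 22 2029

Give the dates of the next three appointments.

Sat Feb 2 2030, Sat Mar 16 2030, Sat Apr 27 2030

Every event comes 42 days after the last (42, 42, 42, 42, 42, 42).
Sat Dec 22 2029 + 42 days = Sat Feb 2 2030.
Sat Feb 2 2030 + 42 days = Sat Mar 16 2030.
Sat Mar 16 2030 + 42 days = Sat Apr 27 2030.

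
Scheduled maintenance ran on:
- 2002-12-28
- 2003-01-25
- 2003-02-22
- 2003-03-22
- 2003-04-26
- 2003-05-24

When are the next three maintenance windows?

All dates are Saturdays, 28, 28, 28, 35, 28 days apart.
Specifically, the 4th Saturday of each month.
4th Saturday of June 2003: 2003-06-28.
July 2003 — 4th Saturday is 2003-07-26.
4th Saturday of August 2003: 2003-08-23.

2003-06-28, 2003-07-26, 2003-08-23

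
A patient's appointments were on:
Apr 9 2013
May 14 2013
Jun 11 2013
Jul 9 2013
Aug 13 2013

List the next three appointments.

Sep 10 2013, Oct 8 2013, Nov 12 2013

All dates are Tuesdays, 35, 28, 28, 35 days apart.
Specifically, the 2nd Tuesday of each month.
2nd Tuesday of September 2013: Sep 10 2013.
2nd Tuesday of October 2013: Oct 8 2013.
2nd Tuesday of November 2013: Nov 12 2013.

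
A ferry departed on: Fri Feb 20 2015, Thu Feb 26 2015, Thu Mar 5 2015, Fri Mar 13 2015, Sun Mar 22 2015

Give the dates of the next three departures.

Wed Apr 1 2015, Sun Apr 12 2015, Fri Apr 24 2015

Intervals are 6, 7, 8, 9 days — an arithmetic progression with common difference 1.
Next gap: 10 days. Sun Mar 22 2015 + 10 days = Wed Apr 1 2015.
Next gap: 11 days. Wed Apr 1 2015 + 11 days = Sun Apr 12 2015.
Next gap: 12 days. Sun Apr 12 2015 + 12 days = Fri Apr 24 2015.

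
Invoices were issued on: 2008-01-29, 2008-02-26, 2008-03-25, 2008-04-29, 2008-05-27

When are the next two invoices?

2008-06-24, 2008-07-29

All Tuesdays; the gaps (28, 28, 35, 28) vary with month length.
This is the last Tuesday of each month.
June 2008 ends with Tuesday 2008-06-24.
Last Tuesday of July 2008: 2008-07-29.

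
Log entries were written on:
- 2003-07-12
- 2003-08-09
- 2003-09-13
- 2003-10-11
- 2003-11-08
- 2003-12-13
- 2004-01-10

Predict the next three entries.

Gaps: 28, 35, 28, 28, 35, 28 days — a mix of 28 and 35. Every date is a Saturday.
Each is the 2nd Saturday of its month.
2nd Saturday of February 2004: 2004-02-14.
March 2004 — 2nd Saturday is 2004-03-13.
April 2004 — 2nd Saturday is 2004-04-10.

2004-02-14, 2004-03-13, 2004-04-10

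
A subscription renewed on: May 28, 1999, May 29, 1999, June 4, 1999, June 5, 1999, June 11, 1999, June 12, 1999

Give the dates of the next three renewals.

June 18, 1999; June 19, 1999; June 25, 1999

Gaps: 1, 6, 1, 6, 1 days — not constant, but cyclic with period 2.
The events fall on every Friday and Saturday.
The following Friday is June 18, 1999.
Next Saturday: June 19, 1999.
Next Friday: June 25, 1999.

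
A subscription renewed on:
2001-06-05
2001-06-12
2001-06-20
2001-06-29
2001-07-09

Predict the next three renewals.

2001-07-20, 2001-08-01, 2001-08-14

Intervals are 7, 8, 9, 10 days — an arithmetic progression with common difference 1.
Next gap: 11 days. 2001-07-09 + 11 days = 2001-07-20.
Next gap: 12 days. 2001-07-20 + 12 days = 2001-08-01.
Next gap: 13 days. 2001-08-01 + 13 days = 2001-08-14.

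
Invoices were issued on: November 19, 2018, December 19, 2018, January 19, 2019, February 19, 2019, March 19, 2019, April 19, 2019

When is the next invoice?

The day-of-month is always 19 (30, 31, 31, 28, 31 days between events).
So this recurs on the 19th of each month.
May 2019: May 19, 2019.

May 19, 2019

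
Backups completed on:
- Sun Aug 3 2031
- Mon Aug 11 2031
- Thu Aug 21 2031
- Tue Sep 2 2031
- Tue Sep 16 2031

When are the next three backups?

The spacing grows by 2 each time: 8, 10, 12, 14 days.
Next gap: 16 days. Tue Sep 16 2031 + 16 days = Thu Oct 2 2031.
Next gap: 18 days. Thu Oct 2 2031 + 18 days = Mon Oct 20 2031.
Next gap: 20 days. Mon Oct 20 2031 + 20 days = Sun Nov 9 2031.

Thu Oct 2 2031, Mon Oct 20 2031, Sun Nov 9 2031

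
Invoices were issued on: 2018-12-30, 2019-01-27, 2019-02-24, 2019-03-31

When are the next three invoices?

2019-04-28, 2019-05-26, 2019-06-30

Every date is a Sunday; gaps 28, 28, 35 days.
Each is the last Sunday of its month (at least one falls on the 29th or later, ruling out '4th Sunday').
April 2019 ends with Sunday 2019-04-28.
May 2019 ends with Sunday 2019-05-26.
June 2019 ends with Sunday 2019-06-30.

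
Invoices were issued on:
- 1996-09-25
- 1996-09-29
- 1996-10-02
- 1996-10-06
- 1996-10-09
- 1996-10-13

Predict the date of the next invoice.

Every event lands on a Wednesday or Sunday (gaps cycle 4, 3, 4, 3, 4).
So the schedule is: every Wednesday and Sunday.
The following Wednesday is 1996-10-16.

1996-10-16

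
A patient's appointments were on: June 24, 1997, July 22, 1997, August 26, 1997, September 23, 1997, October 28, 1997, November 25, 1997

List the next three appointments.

Gaps: 28, 35, 28, 35, 28 days — a mix of 28 and 35. Every date is a Tuesday.
Each is the 4th Tuesday of its month.
December 1997 — 4th Tuesday is December 23, 1997.
January 1998 — 4th Tuesday is January 27, 1998.
4th Tuesday of February 1998: February 24, 1998.

December 23, 1997; January 27, 1998; February 24, 1998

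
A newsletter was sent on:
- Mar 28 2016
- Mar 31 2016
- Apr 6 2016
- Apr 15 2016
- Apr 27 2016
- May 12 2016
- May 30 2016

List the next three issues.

Jun 20 2016, Jul 14 2016, Aug 10 2016

Gaps: 3, 6, 9, 12, 15, 18 days — each gap is 3 larger than the previous one.
Next gap: 21 days. May 30 2016 + 21 days = Jun 20 2016.
Next gap: 24 days. Jun 20 2016 + 24 days = Jul 14 2016.
Next gap: 27 days. Jul 14 2016 + 27 days = Aug 10 2016.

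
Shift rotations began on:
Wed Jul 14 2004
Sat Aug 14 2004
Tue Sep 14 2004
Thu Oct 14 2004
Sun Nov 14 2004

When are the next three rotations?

Each date is the 14th; the gaps (31, 31, 30, 31) track the month lengths.
The rule is the 14th of each month.
Next: December 2004 → Tue Dec 14 2004.
January 2005: Fri Jan 14 2005.
February 2005: Mon Feb 14 2005.

Tue Dec 14 2004, Fri Jan 14 2005, Mon Feb 14 2005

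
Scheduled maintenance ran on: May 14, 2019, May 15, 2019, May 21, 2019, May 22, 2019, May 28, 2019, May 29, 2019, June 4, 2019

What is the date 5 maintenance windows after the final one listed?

Gaps: 1, 6, 1, 6, 1, 6 days — not constant, but cyclic with period 2.
The events fall on every Tuesday and Wednesday.
Next Wednesday: June 5, 2019.
The following Tuesday is June 11, 2019.
Next Wednesday: June 12, 2019.
Next Tuesday: June 18, 2019.
Next Wednesday: June 19, 2019.

June 19, 2019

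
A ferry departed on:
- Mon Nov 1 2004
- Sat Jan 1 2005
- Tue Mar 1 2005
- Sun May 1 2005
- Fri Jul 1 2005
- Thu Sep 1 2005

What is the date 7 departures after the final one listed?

Wed Nov 1 2006

Gaps: 61, 59, 61, 61, 62 days — not constant. Every event is on the 1st of the month.
Pattern: the 1st of every 2 months.
Next: November 2005 → Tue Nov 1 2005.
Next: January 2006 → Sun Jan 1 2006.
Next: March 2006 → Wed Mar 1 2006.
Next: May 2006 → Mon May 1 2006.
Next: July 2006 → Sat Jul 1 2006.
September 2006: Fri Sep 1 2006.
November 2006: Wed Nov 1 2006.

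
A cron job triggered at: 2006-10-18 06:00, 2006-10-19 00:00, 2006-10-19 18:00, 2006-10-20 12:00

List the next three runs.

2006-10-21 06:00, 2006-10-22 00:00, 2006-10-22 18:00

The interval is a steady 18 hours (18, 18, 18).
2006-10-20 12:00 + 18 h = 2006-10-21 06:00.
2006-10-21 06:00 + 18 h = 2006-10-22 00:00.
2006-10-22 00:00 + 18 h = 2006-10-22 18:00.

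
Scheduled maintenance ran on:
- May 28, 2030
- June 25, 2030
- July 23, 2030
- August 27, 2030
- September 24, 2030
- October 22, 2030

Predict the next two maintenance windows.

November 26, 2030; December 24, 2030

All dates are Tuesdays, 28, 28, 35, 28, 28 days apart.
Specifically, the 4th Tuesday of each month.
November 2030 — 4th Tuesday is November 26, 2030.
4th Tuesday of December 2030: December 24, 2030.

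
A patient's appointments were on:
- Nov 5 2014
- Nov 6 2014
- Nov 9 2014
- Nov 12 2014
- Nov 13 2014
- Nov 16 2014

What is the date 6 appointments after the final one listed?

Gaps: 1, 3, 3, 1, 3 days — not constant, but cyclic with period 3.
The events fall on every Wednesday, Thursday and Sunday.
Next Wednesday: Nov 19 2014.
Next Thursday: Nov 20 2014.
The following Sunday is Nov 23 2014.
Next Wednesday: Nov 26 2014.
The following Thursday is Nov 27 2014.
The following Sunday is Nov 30 2014.

Nov 30 2014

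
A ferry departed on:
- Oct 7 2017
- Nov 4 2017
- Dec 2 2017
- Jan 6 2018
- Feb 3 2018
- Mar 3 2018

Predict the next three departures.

Apr 7 2018, May 5 2018, Jun 2 2018

Gaps: 28, 28, 35, 28, 28 days — a mix of 28 and 35. Every date is a Saturday.
Each is the 1st Saturday of its month.
1st Saturday of April 2018: Apr 7 2018.
May 2018 — 1st Saturday is May 5 2018.
1st Saturday of June 2018: Jun 2 2018.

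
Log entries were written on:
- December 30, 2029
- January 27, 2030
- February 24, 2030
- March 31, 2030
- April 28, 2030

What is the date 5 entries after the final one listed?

September 29, 2030

These are Sundays with 28, 28, 35, 28-day gaps.
Each is the final Sunday of its month — December 30, 2029 is past the 28th, so '4th Sunday' doesn't fit.
May 2030 ends with Sunday May 26, 2030.
Last Sunday of June 2030: June 30, 2030.
July 2030 ends with Sunday July 28, 2030.
August 2030 ends with Sunday August 25, 2030.
September 2030 ends with Sunday September 29, 2030.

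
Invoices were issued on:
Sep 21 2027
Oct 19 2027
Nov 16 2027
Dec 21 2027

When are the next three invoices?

Jan 18 2028, Feb 15 2028, Mar 21 2028

These are Tuesdays at 28- or 35-day spacing (28, 28, 35).
The pattern: 3rd Tuesday of the month.
3rd Tuesday of January 2028: Jan 18 2028.
February 2028 — 3rd Tuesday is Feb 15 2028.
March 2028 — 3rd Tuesday is Mar 21 2028.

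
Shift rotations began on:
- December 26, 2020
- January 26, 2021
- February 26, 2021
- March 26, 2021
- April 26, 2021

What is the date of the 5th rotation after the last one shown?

September 26, 2021

Gaps: 31, 31, 28, 31 days — not constant. Every event is on the 26th of the month.
Pattern: the 26th of each month.
May 2021: May 26, 2021.
Next: June 2021 → June 26, 2021.
Next: July 2021 → July 26, 2021.
August 2021: August 26, 2021.
September 2021: September 26, 2021.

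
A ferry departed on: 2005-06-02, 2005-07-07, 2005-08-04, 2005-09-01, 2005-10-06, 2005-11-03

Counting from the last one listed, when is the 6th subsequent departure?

Gaps: 35, 28, 28, 35, 28 days — a mix of 28 and 35. Every date is a Thursday.
Each is the 1st Thursday of its month.
1st Thursday of December 2005: 2005-12-01.
1st Thursday of January 2006: 2006-01-05.
February 2006 — 1st Thursday is 2006-02-02.
1st Thursday of March 2006: 2006-03-02.
April 2006 — 1st Thursday is 2006-04-06.
1st Thursday of May 2006: 2006-05-04.

2006-05-04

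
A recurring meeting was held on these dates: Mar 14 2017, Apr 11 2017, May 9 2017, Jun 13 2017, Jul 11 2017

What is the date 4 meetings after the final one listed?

These are Tuesdays at 28- or 35-day spacing (28, 28, 35, 28).
The pattern: 2nd Tuesday of the month.
2nd Tuesday of August 2017: Aug 8 2017.
2nd Tuesday of September 2017: Sep 12 2017.
2nd Tuesday of October 2017: Oct 10 2017.
2nd Tuesday of November 2017: Nov 14 2017.

Nov 14 2017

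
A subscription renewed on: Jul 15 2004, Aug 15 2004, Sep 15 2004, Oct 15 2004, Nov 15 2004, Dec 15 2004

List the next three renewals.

Jan 15 2005, Feb 15 2005, Mar 15 2005

Each date is the 15th; the gaps (31, 31, 30, 31, 30) track the month lengths.
The rule is the 15th of each month.
Next: January 2005 → Jan 15 2005.
February 2005: Feb 15 2005.
Next: March 2005 → Mar 15 2005.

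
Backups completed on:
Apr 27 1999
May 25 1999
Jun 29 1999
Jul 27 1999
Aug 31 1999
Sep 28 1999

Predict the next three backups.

Every date is a Tuesday; gaps 28, 35, 28, 35, 28 days.
Each is the last Tuesday of its month (at least one falls on the 29th or later, ruling out '4th Tuesday').
October 1999 ends with Tuesday Oct 26 1999.
Last Tuesday of November 1999: Nov 30 1999.
Last Tuesday of December 1999: Dec 28 1999.

Oct 26 1999, Nov 30 1999, Dec 28 1999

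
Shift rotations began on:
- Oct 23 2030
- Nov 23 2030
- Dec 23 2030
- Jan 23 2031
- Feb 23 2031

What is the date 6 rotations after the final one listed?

Aug 23 2031

Each date is the 23rd; the gaps (31, 30, 31, 31) track the month lengths.
The rule is the 23rd of each month.
Next: March 2031 → Mar 23 2031.
April 2031: Apr 23 2031.
May 2031: May 23 2031.
Next: June 2031 → Jun 23 2031.
July 2031: Jul 23 2031.
August 2031: Aug 23 2031.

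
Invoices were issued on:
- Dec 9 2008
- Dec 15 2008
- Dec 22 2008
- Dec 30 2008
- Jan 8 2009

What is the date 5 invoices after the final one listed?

Mar 9 2009

Intervals are 6, 7, 8, 9 days — an arithmetic progression with common difference 1.
Next gap: 10 days. Jan 8 2009 + 10 days = Jan 18 2009.
Next gap: 11 days. Jan 18 2009 + 11 days = Jan 29 2009.
Next gap: 12 days. Jan 29 2009 + 12 days = Feb 10 2009.
Next gap: 13 days. Feb 10 2009 + 13 days = Feb 23 2009.
Next gap: 14 days. Feb 23 2009 + 14 days = Mar 9 2009.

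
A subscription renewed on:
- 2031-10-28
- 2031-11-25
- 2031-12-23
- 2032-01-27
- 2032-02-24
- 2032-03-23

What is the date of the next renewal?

Gaps: 28, 28, 35, 28, 28 days — a mix of 28 and 35. Every date is a Tuesday.
Each is the 4th Tuesday of its month.
April 2032 — 4th Tuesday is 2032-04-27.

2032-04-27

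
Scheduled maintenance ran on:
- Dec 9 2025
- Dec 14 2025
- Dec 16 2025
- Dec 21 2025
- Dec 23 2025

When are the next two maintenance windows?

Dec 28 2025, Dec 30 2025

Every event lands on a Tuesday or Sunday (gaps cycle 5, 2, 5, 2).
So the schedule is: every Tuesday and Sunday.
Next Sunday: Dec 28 2025.
Next Tuesday: Dec 30 2025.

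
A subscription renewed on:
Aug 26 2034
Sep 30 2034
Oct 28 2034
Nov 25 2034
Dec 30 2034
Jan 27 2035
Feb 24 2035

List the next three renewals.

Mar 31 2035, Apr 28 2035, May 26 2035

These are Saturdays with 35, 28, 28, 35, 28, 28-day gaps.
Each is the final Saturday of its month — Sep 30 2034 is past the 28th, so '4th Saturday' doesn't fit.
Last Saturday of March 2035: Mar 31 2035.
April 2035 ends with Saturday Apr 28 2035.
May 2035 ends with Saturday May 26 2035.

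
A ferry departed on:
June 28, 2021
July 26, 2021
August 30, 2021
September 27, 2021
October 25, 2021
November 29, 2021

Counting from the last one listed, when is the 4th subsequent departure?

These are Mondays with 28, 35, 28, 28, 35-day gaps.
Each is the final Monday of its month — August 30, 2021 is past the 28th, so '4th Monday' doesn't fit.
Last Monday of December 2021: December 27, 2021.
Last Monday of January 2022: January 31, 2022.
February 2022 ends with Monday February 28, 2022.
Last Monday of March 2022: March 28, 2022.

March 28, 2022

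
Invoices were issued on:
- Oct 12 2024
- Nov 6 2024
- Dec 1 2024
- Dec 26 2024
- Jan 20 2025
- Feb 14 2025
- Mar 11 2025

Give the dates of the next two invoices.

Every event comes 25 days after the last (25, 25, 25, 25, 25, 25).
Mar 11 2025 + 25 days = Apr 5 2025.
Apr 5 2025 + 25 days = Apr 30 2025.

Apr 5 2025, Apr 30 2025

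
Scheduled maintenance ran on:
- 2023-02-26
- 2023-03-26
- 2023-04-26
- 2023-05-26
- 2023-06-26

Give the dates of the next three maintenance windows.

2023-07-26, 2023-08-26, 2023-09-26

The day-of-month is always 26 (28, 31, 30, 31 days between events).
So this recurs on the 26th of each month.
Next: July 2023 → 2023-07-26.
Next: August 2023 → 2023-08-26.
Next: September 2023 → 2023-09-26.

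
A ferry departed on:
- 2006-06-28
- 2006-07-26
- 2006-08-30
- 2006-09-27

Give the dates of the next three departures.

All Wednesdays; the gaps (28, 35, 28) vary with month length.
This is the last Wednesday of each month.
Last Wednesday of October 2006: 2006-10-25.
November 2006 ends with Wednesday 2006-11-29.
December 2006 ends with Wednesday 2006-12-27.

2006-10-25, 2006-11-29, 2006-12-27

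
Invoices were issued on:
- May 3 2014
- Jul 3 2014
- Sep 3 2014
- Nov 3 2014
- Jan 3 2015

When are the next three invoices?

Each date is the 3rd; the gaps (61, 62, 61, 61) track the month lengths.
The rule is the 3rd of every 2 months.
Next: March 2015 → Mar 3 2015.
May 2015: May 3 2015.
July 2015: Jul 3 2015.

Mar 3 2015, May 3 2015, Jul 3 2015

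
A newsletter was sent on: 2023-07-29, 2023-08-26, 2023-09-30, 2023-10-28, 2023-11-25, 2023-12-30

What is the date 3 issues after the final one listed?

These are Saturdays with 28, 35, 28, 28, 35-day gaps.
Each is the final Saturday of its month — 2023-07-29 is past the 28th, so '4th Saturday' doesn't fit.
Last Saturday of January 2024: 2024-01-27.
Last Saturday of February 2024: 2024-02-24.
Last Saturday of March 2024: 2024-03-30.

2024-03-30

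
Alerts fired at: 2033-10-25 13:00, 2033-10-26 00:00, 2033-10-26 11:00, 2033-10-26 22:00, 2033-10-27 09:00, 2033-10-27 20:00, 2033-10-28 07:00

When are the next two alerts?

2033-10-28 18:00, 2033-10-29 05:00

Spacing: 11, 11, 11, 11, 11, 11 h — constant 11 h.
2033-10-28 07:00 + 11 h = 2033-10-28 18:00.
2033-10-28 18:00 + 11 h = 2033-10-29 05:00.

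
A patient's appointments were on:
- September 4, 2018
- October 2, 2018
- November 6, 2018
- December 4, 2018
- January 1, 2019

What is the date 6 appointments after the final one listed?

July 2, 2019

All dates are Tuesdays, 28, 35, 28, 28 days apart.
Specifically, the 1st Tuesday of each month.
1st Tuesday of February 2019: February 5, 2019.
March 2019 — 1st Tuesday is March 5, 2019.
April 2019 — 1st Tuesday is April 2, 2019.
1st Tuesday of May 2019: May 7, 2019.
1st Tuesday of June 2019: June 4, 2019.
1st Tuesday of July 2019: July 2, 2019.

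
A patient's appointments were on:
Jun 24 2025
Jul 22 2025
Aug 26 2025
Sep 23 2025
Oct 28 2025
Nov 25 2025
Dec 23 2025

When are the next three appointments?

Jan 27 2026, Feb 24 2026, Mar 24 2026

All dates are Tuesdays, 28, 35, 28, 35, 28, 28 days apart.
Specifically, the 4th Tuesday of each month.
January 2026 — 4th Tuesday is Jan 27 2026.
4th Tuesday of February 2026: Feb 24 2026.
4th Tuesday of March 2026: Mar 24 2026.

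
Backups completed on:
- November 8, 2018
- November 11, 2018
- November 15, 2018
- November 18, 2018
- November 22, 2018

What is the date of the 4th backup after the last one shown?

December 6, 2018

The gap pattern 3, 4, 3, 4 repeats every 2 events.
These are the Thursdays and Sundays of each week.
The following Sunday is November 25, 2018.
Next Thursday: November 29, 2018.
The following Sunday is December 2, 2018.
Next Thursday: December 6, 2018.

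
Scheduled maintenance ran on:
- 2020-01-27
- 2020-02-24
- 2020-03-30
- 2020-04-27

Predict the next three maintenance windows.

These are Mondays with 28, 35, 28-day gaps.
Each is the final Monday of its month — 2020-03-30 is past the 28th, so '4th Monday' doesn't fit.
May 2020 ends with Monday 2020-05-25.
Last Monday of June 2020: 2020-06-29.
Last Monday of July 2020: 2020-07-27.

2020-05-25, 2020-06-29, 2020-07-27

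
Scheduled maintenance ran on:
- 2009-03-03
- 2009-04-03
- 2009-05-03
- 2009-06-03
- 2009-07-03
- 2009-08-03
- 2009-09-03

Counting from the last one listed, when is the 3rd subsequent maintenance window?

Each date is the 3rd; the gaps (31, 30, 31, 30, 31, 31) track the month lengths.
The rule is the 3rd of each month.
October 2009: 2009-10-03.
November 2009: 2009-11-03.
December 2009: 2009-12-03.

2009-12-03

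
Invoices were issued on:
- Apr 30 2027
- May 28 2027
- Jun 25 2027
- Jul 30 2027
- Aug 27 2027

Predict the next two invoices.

Sep 24 2027, Oct 29 2027

These are Fridays with 28, 28, 35, 28-day gaps.
Each is the final Friday of its month — Apr 30 2027 is past the 28th, so '4th Friday' doesn't fit.
September 2027 ends with Friday Sep 24 2027.
October 2027 ends with Friday Oct 29 2027.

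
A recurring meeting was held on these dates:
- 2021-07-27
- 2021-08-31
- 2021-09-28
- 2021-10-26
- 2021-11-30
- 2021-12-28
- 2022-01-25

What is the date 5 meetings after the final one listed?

All Tuesdays; the gaps (35, 28, 28, 35, 28, 28) vary with month length.
This is the last Tuesday of each month.
Last Tuesday of February 2022: 2022-02-22.
Last Tuesday of March 2022: 2022-03-29.
Last Tuesday of April 2022: 2022-04-26.
Last Tuesday of May 2022: 2022-05-31.
June 2022 ends with Tuesday 2022-06-28.

2022-06-28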